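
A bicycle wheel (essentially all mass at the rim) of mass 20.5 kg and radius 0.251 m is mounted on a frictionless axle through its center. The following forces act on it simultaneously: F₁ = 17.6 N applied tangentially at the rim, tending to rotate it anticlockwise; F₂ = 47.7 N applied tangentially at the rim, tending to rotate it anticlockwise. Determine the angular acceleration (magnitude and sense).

I = MR² = (20.5)(0.251)² = 1.292 kg·m².
Taking anticlockwise as positive: τ₁ = +(17.6)(0.251) = +4.418 N·m; τ₂ = +(47.7)(0.251) = +11.97 N·m.
Net torque τ = 16.39 N·m.
α = τ/I = 16.39/1.292 = 12.69 rad/s².

α ≈ 12.7 rad/s², anticlockwise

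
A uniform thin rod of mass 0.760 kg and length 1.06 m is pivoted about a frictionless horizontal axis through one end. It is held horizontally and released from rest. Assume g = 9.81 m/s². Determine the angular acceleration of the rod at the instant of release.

About the pivot, I = (1/3)ML² = (1/3)(0.760)(1.06)² = 0.2846 kg·m².
The weight acts at the center, a distance L/2 = 0.5300 m from the pivot; τ = Mg(L/2) = 3.951 N·m.
α = τ/I = 3.951/0.2846 = 13.88 rad/s².
(Equivalently α = (3g/(2L)) = 13.88 rad/s².)

α ≈ 13.9 rad/s²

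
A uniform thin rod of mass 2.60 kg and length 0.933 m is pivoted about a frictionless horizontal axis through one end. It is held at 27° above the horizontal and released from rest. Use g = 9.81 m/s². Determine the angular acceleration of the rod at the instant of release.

About the pivot, I = (1/3)ML² = (1/3)(2.60)(0.933)² = 0.7544 kg·m².
The weight acts at the center, a distance L/2 = 0.4665 m from the pivot; τ = Mg(L/2) cos 27° = 10.60 N·m.
α = τ/I = 10.60/0.7544 = 14.05 rad/s².

α ≈ 14.1 rad/s²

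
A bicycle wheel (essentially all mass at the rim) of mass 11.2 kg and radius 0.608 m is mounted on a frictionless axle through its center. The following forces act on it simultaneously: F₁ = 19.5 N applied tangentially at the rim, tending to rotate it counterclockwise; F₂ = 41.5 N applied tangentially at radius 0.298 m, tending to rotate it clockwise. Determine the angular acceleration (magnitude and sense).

α ≈ 0.123 rad/s², clockwise

I = MR² = (11.2)(0.608)² = 4.140 kg·m².
Taking counterclockwise as positive: τ₁ = +(19.5)(0.608) = +11.86 N·m; τ₂ = −(41.5)(0.298) = −12.37 N·m.
Net torque τ = -0.5110 N·m.
α = τ/I = -0.5110/4.140 = -0.1234 rad/s².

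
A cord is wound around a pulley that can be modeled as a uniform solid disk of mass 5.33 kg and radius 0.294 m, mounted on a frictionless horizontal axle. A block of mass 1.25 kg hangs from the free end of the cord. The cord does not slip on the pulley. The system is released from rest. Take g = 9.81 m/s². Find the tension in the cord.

I = ½MR² = (1/2)(5.33)(0.294)² = 0.2304 kg·m².
Block: mg − T = ma. Pulley: TR = Iα. No-slip: a = αR, so T = (I/R²)a = 2.665·a.
Then mg = (m + 2.665)a, so a = (1.25)(9.81)/(1.25 + 2.665) = 3.132 m/s².
T = 2.665·a = 8.347 N.

T ≈ 8.35 N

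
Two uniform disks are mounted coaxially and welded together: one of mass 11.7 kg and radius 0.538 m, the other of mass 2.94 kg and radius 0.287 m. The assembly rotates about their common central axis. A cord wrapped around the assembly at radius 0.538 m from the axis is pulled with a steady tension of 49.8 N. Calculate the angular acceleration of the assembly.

α ≈ 14.8 rad/s²

I = ½M₁R₁² + ½M₂R₂² = ½(11.7)(0.538)² + ½(2.94)(0.287)² = 1.814 kg·m².
τ = F r = (49.8)(0.538) = 26.79 N·m.
α = τ/I = 26.79/1.814 = 14.77 rad/s².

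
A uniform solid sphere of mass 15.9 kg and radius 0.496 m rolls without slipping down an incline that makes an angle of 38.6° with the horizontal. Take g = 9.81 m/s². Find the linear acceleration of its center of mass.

a ≈ 4.37 m/s²

Translation along the incline: Mg sinθ − f = Ma.
Rotation about the center: fR = Iα with I = (2/5)MR². No-slip gives a = αR, so f = (I/R²)a = (2/5)M a.
Substituting: Mg sinθ = (1 + 0.4000)Ma, so a = g sinθ/(1 + 0.4000) = (9.81) sin 38.6° / 1.400 = 4.372 m/s².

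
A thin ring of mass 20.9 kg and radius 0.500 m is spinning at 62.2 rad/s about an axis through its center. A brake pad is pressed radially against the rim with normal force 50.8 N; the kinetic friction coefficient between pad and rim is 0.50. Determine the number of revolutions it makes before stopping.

≈ 127 revolutions

I = MR² = (20.9)(0.500)² = 5.225 kg·m².
Friction force f = μN = (0.50)(50.8) = 25.40 N at the rim; torque magnitude τ = fR = 12.70 N·m, opposing ω.
|α| = τ/I = 12.70/5.225 = 2.431 rad/s² (deceleration).
ω² = ω₀² − 2|α|θ with ω = 0 ⇒ θ = ω₀²/(2|α|) = 795.9 rad = 126.7 rev.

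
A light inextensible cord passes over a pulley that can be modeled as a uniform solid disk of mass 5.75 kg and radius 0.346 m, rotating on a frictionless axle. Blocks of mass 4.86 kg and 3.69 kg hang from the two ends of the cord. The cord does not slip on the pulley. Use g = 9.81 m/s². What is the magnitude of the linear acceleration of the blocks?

I = ½MR² = (1/2)(5.75)(0.346)² = 0.3442 kg·m².
Heavier block: m₁g − T₁ = m₁a. Lighter block: T₂ − m₂g = m₂a.
Pulley: (T₁ − T₂)R = Iα = I(a/R), so T₁ − T₂ = (I/R²)a = (1/2)M_p a = 2.875·a.
Adding the three: (m₁ − m₂)g = (m₁ + m₂ + 2.875)a, so a = (4.86 − 3.69)(9.81)/(4.86 + 3.69 + 2.875) = 1.005 m/s².

a ≈ 1.00 m/s²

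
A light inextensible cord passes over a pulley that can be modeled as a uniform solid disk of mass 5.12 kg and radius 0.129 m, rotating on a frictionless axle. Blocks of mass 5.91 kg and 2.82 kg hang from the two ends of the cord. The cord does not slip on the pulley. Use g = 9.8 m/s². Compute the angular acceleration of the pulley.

I = ½MR² = (1/2)(5.12)(0.129)² = 0.04260 kg·m².
Heavier block: m₁g − T₁ = m₁a. Lighter block: T₂ − m₂g = m₂a.
Pulley: (T₁ − T₂)R = Iα = I(a/R), so T₁ − T₂ = (I/R²)a = (1/2)M_p a = 2.560·a.
Adding the three: (m₁ − m₂)g = (m₁ + m₂ + 2.560)a, so a = (5.91 − 2.82)(9.8)/(5.91 + 2.82 + 2.560) = 2.682 m/s².
α = a/R = 2.682/0.129 = 20.79 rad/s².

α ≈ 20.8 rad/s²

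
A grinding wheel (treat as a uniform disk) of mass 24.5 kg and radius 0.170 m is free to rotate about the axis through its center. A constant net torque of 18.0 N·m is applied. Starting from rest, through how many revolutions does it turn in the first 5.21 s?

I = ½MR² = (1/2)(24.5)(0.170)² = 0.3540 kg·m².
α = τ/I = 18.0/0.3540 = 50.84 rad/s².
θ = ½αt² = ½(50.84)(5.21)² = 690.1 rad.
Revolutions = θ/(2π) = 109.8.

≈ 110 revolutions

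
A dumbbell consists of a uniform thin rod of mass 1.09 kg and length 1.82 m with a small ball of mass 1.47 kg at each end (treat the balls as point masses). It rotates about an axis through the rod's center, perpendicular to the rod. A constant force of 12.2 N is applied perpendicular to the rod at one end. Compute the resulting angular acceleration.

α ≈ 4.06 rad/s²

I_rod = (1/12)ML² = (1/12)(1.09)(1.82)² = 0.3009 kg·m².
I_balls = 2·m·(L/2)² = 2(1.47)(0.9100)² = 2.435 kg·m².
Total I = 2.735 kg·m².
τ = F·(L/2) = (12.2)(0.910) = 11.10 N·m.
α = τ/I = 11.10/2.735 = 4.059 rad/s².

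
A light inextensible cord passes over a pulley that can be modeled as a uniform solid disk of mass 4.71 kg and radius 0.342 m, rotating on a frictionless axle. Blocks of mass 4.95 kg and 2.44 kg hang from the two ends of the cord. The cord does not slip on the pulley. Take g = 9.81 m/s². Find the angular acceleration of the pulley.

α ≈ 7.39 rad/s²

I = ½MR² = (1/2)(4.71)(0.342)² = 0.2755 kg·m².
Heavier block: m₁g − T₁ = m₁a. Lighter block: T₂ − m₂g = m₂a.
Pulley: (T₁ − T₂)R = Iα = I(a/R), so T₁ − T₂ = (I/R²)a = (1/2)M_p a = 2.355·a.
Adding the three: (m₁ − m₂)g = (m₁ + m₂ + 2.355)a, so a = (4.95 − 2.44)(9.81)/(4.95 + 2.44 + 2.355) = 2.527 m/s².
α = a/R = 2.527/0.342 = 7.388 rad/s².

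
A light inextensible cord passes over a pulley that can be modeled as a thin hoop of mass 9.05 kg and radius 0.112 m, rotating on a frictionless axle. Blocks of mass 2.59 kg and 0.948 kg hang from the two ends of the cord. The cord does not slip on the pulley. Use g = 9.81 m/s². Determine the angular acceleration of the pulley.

α ≈ 11.4 rad/s²

I = MR² = (9.05)(0.112)² = 0.1135 kg·m².
Heavier block: m₁g − T₁ = m₁a. Lighter block: T₂ − m₂g = m₂a.
Pulley: (T₁ − T₂)R = Iα = I(a/R), so T₁ − T₂ = (I/R²)a = 1·M_p a = 9.050·a.
Adding the three: (m₁ − m₂)g = (m₁ + m₂ + 9.050)a, so a = (2.59 − 0.948)(9.81)/(2.59 + 0.948 + 9.050) = 1.280 m/s².
α = a/R = 1.280/0.112 = 11.43 rad/s².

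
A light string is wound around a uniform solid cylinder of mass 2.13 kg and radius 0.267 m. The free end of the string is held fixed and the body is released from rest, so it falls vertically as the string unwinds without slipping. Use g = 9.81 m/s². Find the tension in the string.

T ≈ 6.97 N

Translation: Mg − T = Ma. Rotation about the center: TR = Iα with I = ½MR².
With a = αR: T = (I/R²)a = (1/2)M a, so Mg = (1 + 0.5000)Ma.
a = g/(1 + 0.5000) = 9.81/1.500 = 6.540 m/s².
T = 0.5000·M·a = (0.5000)(2.13)(6.540) = 6.965 N.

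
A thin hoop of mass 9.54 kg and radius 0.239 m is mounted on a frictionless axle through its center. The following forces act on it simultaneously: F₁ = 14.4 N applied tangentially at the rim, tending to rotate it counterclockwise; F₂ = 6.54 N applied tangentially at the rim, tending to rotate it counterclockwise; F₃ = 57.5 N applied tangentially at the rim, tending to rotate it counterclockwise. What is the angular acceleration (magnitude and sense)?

α ≈ 34.4 rad/s², counterclockwise

I = MR² = (9.54)(0.239)² = 0.5449 kg·m².
Taking counterclockwise as positive: τ₁ = +(14.4)(0.239) = +3.442 N·m; τ₂ = +(6.54)(0.239) = +1.563 N·m; τ₃ = +(57.5)(0.239) = +13.74 N·m.
Net torque τ = 18.75 N·m.
α = τ/I = 18.75/0.5449 = 34.40 rad/s².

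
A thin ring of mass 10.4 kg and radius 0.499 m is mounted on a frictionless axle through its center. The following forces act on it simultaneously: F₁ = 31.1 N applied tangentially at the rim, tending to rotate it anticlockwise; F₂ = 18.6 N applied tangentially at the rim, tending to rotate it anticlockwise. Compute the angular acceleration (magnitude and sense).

I = MR² = (10.4)(0.499)² = 2.590 kg·m².
Taking anticlockwise as positive: τ₁ = +(31.1)(0.499) = +15.52 N·m; τ₂ = +(18.6)(0.499) = +9.281 N·m.
Net torque τ = 24.80 N·m.
α = τ/I = 24.80/2.590 = 9.577 rad/s².

α ≈ 9.58 rad/s², anticlockwise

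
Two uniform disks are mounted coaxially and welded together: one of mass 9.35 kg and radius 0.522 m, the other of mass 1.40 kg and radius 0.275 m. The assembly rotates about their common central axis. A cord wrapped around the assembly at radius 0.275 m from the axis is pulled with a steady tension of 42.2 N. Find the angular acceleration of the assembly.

I = ½M₁R₁² + ½M₂R₂² = ½(9.35)(0.522)² + ½(1.40)(0.275)² = 1.327 kg·m².
τ = F r = (42.2)(0.275) = 11.61 N·m.
α = τ/I = 11.61/1.327 = 8.747 rad/s².

α ≈ 8.75 rad/s²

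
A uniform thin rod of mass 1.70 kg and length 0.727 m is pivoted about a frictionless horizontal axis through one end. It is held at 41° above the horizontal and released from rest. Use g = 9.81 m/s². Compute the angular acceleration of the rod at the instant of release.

About the pivot, I = (1/3)ML² = (1/3)(1.70)(0.727)² = 0.2995 kg·m².
The weight acts at the center, a distance L/2 = 0.3635 m from the pivot; τ = Mg(L/2) cos 41° = 4.575 N·m.
α = τ/I = 4.575/0.2995 = 15.28 rad/s².

α ≈ 15.3 rad/s²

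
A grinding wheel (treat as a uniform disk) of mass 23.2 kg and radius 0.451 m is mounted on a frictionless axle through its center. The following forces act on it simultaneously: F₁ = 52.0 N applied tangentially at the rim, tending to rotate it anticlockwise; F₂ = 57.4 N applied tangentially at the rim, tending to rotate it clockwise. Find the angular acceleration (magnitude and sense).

α ≈ 1.03 rad/s², clockwise

I = ½MR² = (1/2)(23.2)(0.451)² = 2.359 kg·m².
Taking anticlockwise as positive: τ₁ = +(52.0)(0.451) = +23.45 N·m; τ₂ = −(57.4)(0.451) = −25.89 N·m.
Net torque τ = -2.435 N·m.
α = τ/I = -2.435/2.359 = -1.032 rad/s².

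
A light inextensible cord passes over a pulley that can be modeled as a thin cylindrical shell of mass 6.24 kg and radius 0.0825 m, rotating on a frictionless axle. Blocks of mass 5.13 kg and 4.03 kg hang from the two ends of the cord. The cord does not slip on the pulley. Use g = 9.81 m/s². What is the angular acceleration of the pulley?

I = MR² = (6.24)(0.0825)² = 0.04247 kg·m².
Heavier block: m₁g − T₁ = m₁a. Lighter block: T₂ − m₂g = m₂a.
Pulley: (T₁ − T₂)R = Iα = I(a/R), so T₁ − T₂ = (I/R²)a = 1·M_p a = 6.240·a.
Adding the three: (m₁ − m₂)g = (m₁ + m₂ + 6.240)a, so a = (5.13 − 4.03)(9.81)/(5.13 + 4.03 + 6.240) = 0.7007 m/s².
α = a/R = 0.7007/0.0825 = 8.494 rad/s².

α ≈ 8.49 rad/s²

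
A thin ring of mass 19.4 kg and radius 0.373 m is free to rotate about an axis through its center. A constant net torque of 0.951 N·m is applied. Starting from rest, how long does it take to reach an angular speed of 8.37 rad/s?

t ≈ 23.8 s

I = MR² = (19.4)(0.373)² = 2.699 kg·m².
α = τ/I = 0.951/2.699 = 0.3523 rad/s².
ω = αt ⇒ t = ω/α = 8.37/0.3523 = 23.76 s.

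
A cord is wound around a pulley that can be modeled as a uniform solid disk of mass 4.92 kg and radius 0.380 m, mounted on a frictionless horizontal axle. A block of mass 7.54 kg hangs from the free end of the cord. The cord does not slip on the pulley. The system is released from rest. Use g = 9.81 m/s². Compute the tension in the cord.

I = ½MR² = (1/2)(4.92)(0.380)² = 0.3552 kg·m².
Block: mg − T = ma. Pulley: TR = Iα. No-slip: a = αR, so T = (I/R²)a = 2.460·a.
Then mg = (m + 2.460)a, so a = (7.54)(9.81)/(7.54 + 2.460) = 7.397 m/s².
T = 2.460·a = 18.20 N.

T ≈ 18.2 N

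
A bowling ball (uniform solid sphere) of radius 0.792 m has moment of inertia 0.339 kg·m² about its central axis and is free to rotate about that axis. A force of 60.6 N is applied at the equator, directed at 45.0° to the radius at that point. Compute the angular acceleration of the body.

Only the tangential component produces torque: τ = F R sinθ = (60.6)(0.792) sin 45.0° = 33.94 N·m.
Newton's second law for rotation, τ = Iα, gives α = τ/I = 33.94/0.3390 = 100.1 rad/s².

α ≈ 100 rad/s²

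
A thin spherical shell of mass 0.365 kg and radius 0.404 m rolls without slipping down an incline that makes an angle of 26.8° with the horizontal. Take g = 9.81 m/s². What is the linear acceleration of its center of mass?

Translation along the incline: Mg sinθ − f = Ma.
Rotation about the center: fR = Iα with I = (2/3)MR². No-slip gives a = αR, so f = (I/R²)a = (2/3)M a.
Substituting: Mg sinθ = (1 + 0.6667)Ma, so a = g sinθ/(1 + 0.6667) = (9.81) sin 26.8° / 1.667 = 2.654 m/s².

a ≈ 2.65 m/s²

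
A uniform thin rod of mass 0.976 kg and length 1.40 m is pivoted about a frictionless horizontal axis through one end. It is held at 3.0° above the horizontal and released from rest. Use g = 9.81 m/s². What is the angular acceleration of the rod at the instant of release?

About the pivot, I = (1/3)ML² = (1/3)(0.976)(1.40)² = 0.6377 kg·m².
The weight acts at the center, a distance L/2 = 0.7000 m from the pivot; τ = Mg(L/2) cos 3.0° = 6.693 N·m.
α = τ/I = 6.693/0.6377 = 10.50 rad/s².

α ≈ 10.5 rad/s²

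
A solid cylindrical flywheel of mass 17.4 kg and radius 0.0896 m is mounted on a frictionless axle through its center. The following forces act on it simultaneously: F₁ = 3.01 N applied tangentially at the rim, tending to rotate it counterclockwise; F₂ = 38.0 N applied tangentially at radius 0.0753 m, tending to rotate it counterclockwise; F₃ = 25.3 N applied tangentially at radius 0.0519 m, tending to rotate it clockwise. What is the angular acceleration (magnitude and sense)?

α ≈ 26.0 rad/s², counterclockwise

I = ½MR² = (1/2)(17.4)(0.0896)² = 0.06984 kg·m².
Taking counterclockwise as positive: τ₁ = +(3.01)(0.0896) = +0.2697 N·m; τ₂ = +(38.0)(0.0753) = +2.861 N·m; τ₃ = −(25.3)(0.0519) = −1.313 N·m.
Net torque τ = 1.818 N·m.
α = τ/I = 1.818/0.06984 = 26.03 rad/s².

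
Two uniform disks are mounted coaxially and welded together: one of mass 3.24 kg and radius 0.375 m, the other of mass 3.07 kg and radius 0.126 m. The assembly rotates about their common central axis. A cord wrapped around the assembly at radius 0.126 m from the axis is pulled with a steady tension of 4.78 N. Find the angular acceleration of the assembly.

α ≈ 2.39 rad/s²

I = ½M₁R₁² + ½M₂R₂² = ½(3.24)(0.375)² + ½(3.07)(0.126)² = 0.2522 kg·m².
τ = F r = (4.78)(0.126) = 0.6023 N·m.
α = τ/I = 0.6023/0.2522 = 2.388 rad/s².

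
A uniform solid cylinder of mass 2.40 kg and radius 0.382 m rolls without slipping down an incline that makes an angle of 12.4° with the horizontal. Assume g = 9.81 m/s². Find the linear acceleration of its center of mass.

Translation along the incline: Mg sinθ − f = Ma.
Rotation about the center: fR = Iα with I = ½MR². No-slip gives a = αR, so f = (I/R²)a = (1/2)M a.
Substituting: Mg sinθ = (1 + 0.5000)Ma, so a = g sinθ/(1 + 0.5000) = (9.81) sin 12.4° / 1.500 = 1.404 m/s².

a ≈ 1.40 m/s²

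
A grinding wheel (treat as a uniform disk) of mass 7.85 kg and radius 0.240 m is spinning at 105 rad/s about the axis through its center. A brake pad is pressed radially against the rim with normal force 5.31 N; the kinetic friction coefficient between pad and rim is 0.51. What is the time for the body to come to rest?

I = ½MR² = (1/2)(7.85)(0.240)² = 0.2261 kg·m².
Friction force f = μN = (0.51)(5.31) = 2.708 N at the rim; torque magnitude τ = fR = 0.6499 N·m, opposing ω.
|α| = τ/I = 0.6499/0.2261 = 2.875 rad/s² (deceleration).
0 = ω₀ − |α|t ⇒ t = ω₀/|α| = 105/2.875 = 36.52 s.

t ≈ 36.5 s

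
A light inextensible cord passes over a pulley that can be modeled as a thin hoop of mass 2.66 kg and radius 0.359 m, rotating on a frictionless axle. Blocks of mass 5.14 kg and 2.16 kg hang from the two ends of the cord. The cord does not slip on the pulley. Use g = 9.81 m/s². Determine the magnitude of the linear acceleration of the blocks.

a ≈ 2.94 m/s²

I = MR² = (2.66)(0.359)² = 0.3428 kg·m².
Heavier block: m₁g − T₁ = m₁a. Lighter block: T₂ − m₂g = m₂a.
Pulley: (T₁ − T₂)R = Iα = I(a/R), so T₁ − T₂ = (I/R²)a = 1·M_p a = 2.660·a.
Adding the three: (m₁ − m₂)g = (m₁ + m₂ + 2.660)a, so a = (5.14 − 2.16)(9.81)/(5.14 + 2.16 + 2.660) = 2.935 m/s².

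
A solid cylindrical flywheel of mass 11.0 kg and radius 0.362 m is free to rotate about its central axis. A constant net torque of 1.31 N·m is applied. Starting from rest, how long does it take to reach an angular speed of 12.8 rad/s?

I = ½MR² = (1/2)(11.0)(0.362)² = 0.7207 kg·m².
α = τ/I = 1.31/0.7207 = 1.818 rad/s².
ω = αt ⇒ t = ω/α = 12.8/1.818 = 7.042 s.

t ≈ 7.04 s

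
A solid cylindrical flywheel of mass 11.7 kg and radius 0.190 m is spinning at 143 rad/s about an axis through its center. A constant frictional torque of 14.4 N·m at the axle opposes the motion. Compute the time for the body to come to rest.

t ≈ 2.10 s

I = ½MR² = (1/2)(11.7)(0.190)² = 0.2112 kg·m².
The net torque has magnitude 14.4 N·m, opposing ω.
|α| = τ/I = 14.40/0.2112 = 68.19 rad/s² (deceleration).
0 = ω₀ − |α|t ⇒ t = ω₀/|α| = 143/68.19 = 2.097 s.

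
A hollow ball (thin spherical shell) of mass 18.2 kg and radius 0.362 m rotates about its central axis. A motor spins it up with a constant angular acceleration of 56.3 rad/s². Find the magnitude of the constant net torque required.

I = (2/3)MR² = (2/3)(18.2)(0.362)² = 1.590 kg·m².
τ = Iα = (1.590)(56.30) = 89.52 N·m.

τ ≈ 89.5 N·m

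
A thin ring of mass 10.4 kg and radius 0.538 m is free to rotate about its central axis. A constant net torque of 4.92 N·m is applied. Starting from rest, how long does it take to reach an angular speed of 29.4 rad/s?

I = MR² = (10.4)(0.538)² = 3.010 kg·m².
α = τ/I = 4.92/3.010 = 1.634 rad/s².
ω = αt ⇒ t = ω/α = 29.4/1.634 = 17.99 s.

t ≈ 18.0 s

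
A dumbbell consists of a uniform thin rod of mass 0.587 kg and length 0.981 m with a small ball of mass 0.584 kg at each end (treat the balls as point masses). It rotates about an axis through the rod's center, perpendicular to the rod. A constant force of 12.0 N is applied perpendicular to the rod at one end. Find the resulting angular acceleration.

α ≈ 17.9 rad/s²

I_rod = (1/12)ML² = (1/12)(0.587)(0.981)² = 0.04708 kg·m².
I_balls = 2·m·(L/2)² = 2(0.584)(0.4905)² = 0.2810 kg·m².
Total I = 0.3281 kg·m².
τ = F·(L/2) = (12.0)(0.490) = 5.886 N·m.
α = τ/I = 5.886/0.3281 = 17.94 rad/s².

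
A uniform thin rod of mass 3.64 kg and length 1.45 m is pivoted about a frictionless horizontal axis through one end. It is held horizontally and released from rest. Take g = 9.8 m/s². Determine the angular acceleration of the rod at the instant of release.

About the pivot, I = (1/3)ML² = (1/3)(3.64)(1.45)² = 2.551 kg·m².
The weight acts at the center, a distance L/2 = 0.7250 m from the pivot; τ = Mg(L/2) = 25.86 N·m.
α = τ/I = 25.86/2.551 = 10.14 rad/s².

α ≈ 10.1 rad/s²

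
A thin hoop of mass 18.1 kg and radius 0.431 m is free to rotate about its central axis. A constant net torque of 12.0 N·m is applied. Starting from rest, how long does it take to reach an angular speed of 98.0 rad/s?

t ≈ 27.5 s

I = MR² = (18.1)(0.431)² = 3.362 kg·m².
α = τ/I = 12.0/3.362 = 3.569 rad/s².
ω = αt ⇒ t = ω/α = 98.0/3.569 = 27.46 s.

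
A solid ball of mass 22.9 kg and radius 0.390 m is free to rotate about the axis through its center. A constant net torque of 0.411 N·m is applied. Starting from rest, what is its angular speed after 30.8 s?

I = (2/5)MR² = (2/5)(22.9)(0.390)² = 1.393 kg·m².
α = τ/I = 0.411/1.393 = 0.2950 rad/s².
ω = ω₀ + αt = 0 + (0.2950)(30.8) = 9.086 rad/s.

ω ≈ 9.09 rad/s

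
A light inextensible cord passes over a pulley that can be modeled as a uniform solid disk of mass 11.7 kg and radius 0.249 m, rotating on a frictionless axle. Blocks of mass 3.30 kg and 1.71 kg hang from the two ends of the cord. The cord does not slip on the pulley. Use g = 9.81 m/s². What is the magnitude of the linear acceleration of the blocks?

I = ½MR² = (1/2)(11.7)(0.249)² = 0.3627 kg·m².
Heavier block: m₁g − T₁ = m₁a. Lighter block: T₂ − m₂g = m₂a.
Pulley: (T₁ − T₂)R = Iα = I(a/R), so T₁ − T₂ = (I/R²)a = (1/2)M_p a = 5.850·a.
Adding the three: (m₁ − m₂)g = (m₁ + m₂ + 5.850)a, so a = (3.30 − 1.71)(9.81)/(3.30 + 1.71 + 5.850) = 1.436 m/s².

a ≈ 1.44 m/s²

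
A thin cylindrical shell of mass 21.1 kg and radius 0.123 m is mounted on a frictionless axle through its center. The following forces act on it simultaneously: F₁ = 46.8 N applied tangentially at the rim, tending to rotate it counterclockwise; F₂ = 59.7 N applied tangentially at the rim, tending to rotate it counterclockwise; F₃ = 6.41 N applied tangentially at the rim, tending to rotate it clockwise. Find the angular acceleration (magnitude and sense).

α ≈ 38.6 rad/s², counterclockwise

I = MR² = (21.1)(0.123)² = 0.3192 kg·m².
Taking counterclockwise as positive: τ₁ = +(46.8)(0.123) = +5.756 N·m; τ₂ = +(59.7)(0.123) = +7.343 N·m; τ₃ = −(6.41)(0.123) = −0.7884 N·m.
Net torque τ = 12.31 N·m.
α = τ/I = 12.31/0.3192 = 38.57 rad/s².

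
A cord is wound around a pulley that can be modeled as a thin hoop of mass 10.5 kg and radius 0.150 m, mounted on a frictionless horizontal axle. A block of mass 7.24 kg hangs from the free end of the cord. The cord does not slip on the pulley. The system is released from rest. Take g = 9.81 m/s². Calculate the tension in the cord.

I = MR² = (10.5)(0.150)² = 0.2362 kg·m².
Block: mg − T = ma. Pulley: TR = Iα. No-slip: a = αR, so T = (I/R²)a = 10.50·a.
Then mg = (m + 10.50)a, so a = (7.24)(9.81)/(7.24 + 10.50) = 4.004 m/s².
T = 10.50·a = 42.04 N.

T ≈ 42.0 N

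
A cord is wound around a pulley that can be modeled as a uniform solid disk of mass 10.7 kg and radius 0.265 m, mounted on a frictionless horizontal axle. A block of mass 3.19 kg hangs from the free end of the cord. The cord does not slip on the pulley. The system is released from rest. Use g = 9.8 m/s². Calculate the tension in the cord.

I = ½MR² = (1/2)(10.7)(0.265)² = 0.3757 kg·m².
Block: mg − T = ma. Pulley: TR = Iα. No-slip: a = αR, so T = (I/R²)a = 5.350·a.
Then mg = (m + 5.350)a, so a = (3.19)(9.8)/(3.19 + 5.350) = 3.661 m/s².
T = 5.350·a = 19.58 N.

T ≈ 19.6 N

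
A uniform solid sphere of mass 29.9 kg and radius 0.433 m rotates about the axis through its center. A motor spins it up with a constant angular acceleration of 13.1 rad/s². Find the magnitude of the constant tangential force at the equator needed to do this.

I = (2/5)MR² = (2/5)(29.9)(0.433)² = 2.242 kg·m².
The required torque is τ = Iα = (2.242)(13.10) = 29.38 N·m.
A tangential force at the equator gives τ = FR, so F = τ/R = 29.38/0.433 = 67.84 N.

F ≈ 67.8 N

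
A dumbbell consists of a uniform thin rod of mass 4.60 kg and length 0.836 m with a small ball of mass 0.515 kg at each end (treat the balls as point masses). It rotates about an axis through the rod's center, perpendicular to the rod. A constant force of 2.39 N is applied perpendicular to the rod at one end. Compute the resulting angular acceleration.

I_rod = (1/12)ML² = (1/12)(4.60)(0.836)² = 0.2679 kg·m².
I_balls = 2·m·(L/2)² = 2(0.515)(0.4180)² = 0.1800 kg·m².
Total I = 0.4479 kg·m².
τ = F·(L/2) = (2.39)(0.418) = 0.9990 N·m.
α = τ/I = 0.9990/0.4479 = 2.231 rad/s².

α ≈ 2.23 rad/s²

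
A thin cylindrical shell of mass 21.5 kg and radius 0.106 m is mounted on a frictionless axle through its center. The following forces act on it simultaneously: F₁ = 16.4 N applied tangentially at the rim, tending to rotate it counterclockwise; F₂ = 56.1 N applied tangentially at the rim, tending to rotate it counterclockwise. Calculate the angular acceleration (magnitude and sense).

α ≈ 31.8 rad/s², counterclockwise

I = MR² = (21.5)(0.106)² = 0.2416 kg·m².
Taking counterclockwise as positive: τ₁ = +(16.4)(0.106) = +1.738 N·m; τ₂ = +(56.1)(0.106) = +5.947 N·m.
Net torque τ = 7.685 N·m.
α = τ/I = 7.685/0.2416 = 31.81 rad/s².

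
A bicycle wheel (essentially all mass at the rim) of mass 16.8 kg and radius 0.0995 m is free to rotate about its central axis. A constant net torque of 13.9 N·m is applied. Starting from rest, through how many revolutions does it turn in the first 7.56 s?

≈ 380 revolutions

I = MR² = (16.8)(0.0995)² = 0.1663 kg·m².
α = τ/I = 13.9/0.1663 = 83.57 rad/s².
θ = ½αt² = ½(83.57)(7.56)² = 2388 rad.
Revolutions = θ/(2π) = 380.1.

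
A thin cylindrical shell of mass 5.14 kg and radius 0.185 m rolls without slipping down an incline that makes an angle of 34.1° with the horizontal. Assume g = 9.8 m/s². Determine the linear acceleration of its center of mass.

Translation along the incline: Mg sinθ − f = Ma.
Rotation about the center: fR = Iα with I = MR². No-slip gives a = αR, so f = (I/R²)a = M a.
Substituting: Mg sinθ = (1 + 1.000)Ma, so a = g sinθ/(1 + 1.000) = (9.8) sin 34.1° / 2.000 = 2.747 m/s².

a ≈ 2.75 m/s²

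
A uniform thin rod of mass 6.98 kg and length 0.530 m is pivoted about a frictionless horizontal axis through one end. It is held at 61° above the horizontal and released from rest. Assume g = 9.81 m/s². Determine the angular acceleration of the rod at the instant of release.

About the pivot, I = (1/3)ML² = (1/3)(6.98)(0.530)² = 0.6536 kg·m².
The weight acts at the center, a distance L/2 = 0.2650 m from the pivot; τ = Mg(L/2) cos 61° = 8.797 N·m.
α = τ/I = 8.797/0.6536 = 13.46 rad/s².

α ≈ 13.5 rad/s²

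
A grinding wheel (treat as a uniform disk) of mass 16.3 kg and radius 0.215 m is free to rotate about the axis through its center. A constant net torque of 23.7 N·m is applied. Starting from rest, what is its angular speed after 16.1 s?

ω ≈ 1010 rad/s

I = ½MR² = (1/2)(16.3)(0.215)² = 0.3767 kg·m².
α = τ/I = 23.7/0.3767 = 62.91 rad/s².
ω = ω₀ + αt = 0 + (62.91)(16.1) = 1013 rad/s.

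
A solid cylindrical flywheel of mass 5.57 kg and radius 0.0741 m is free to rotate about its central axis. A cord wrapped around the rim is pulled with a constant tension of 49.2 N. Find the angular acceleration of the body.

I = ½MR² = (1/2)(5.57)(0.0741)² = 0.01529 kg·m².
τ = F R = (49.2)(0.0741) = 3.646 N·m.
Newton's second law for rotation, τ = Iα, gives α = τ/I = 3.646/0.01529 = 238.4 rad/s².

α ≈ 238 rad/s²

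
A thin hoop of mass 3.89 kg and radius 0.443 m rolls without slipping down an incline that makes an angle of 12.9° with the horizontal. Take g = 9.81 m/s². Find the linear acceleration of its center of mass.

a ≈ 1.10 m/s²

Translation along the incline: Mg sinθ − f = Ma.
Rotation about the center: fR = Iα with I = MR². No-slip gives a = αR, so f = (I/R²)a = M a.
Substituting: Mg sinθ = (1 + 1.000)Ma, so a = g sinθ/(1 + 1.000) = (9.81) sin 12.9° / 2.000 = 1.095 m/s².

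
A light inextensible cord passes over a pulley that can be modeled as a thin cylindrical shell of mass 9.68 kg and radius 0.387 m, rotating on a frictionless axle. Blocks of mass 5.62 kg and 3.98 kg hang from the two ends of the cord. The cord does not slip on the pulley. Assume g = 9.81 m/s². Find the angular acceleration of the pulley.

α ≈ 2.16 rad/s²

I = MR² = (9.68)(0.387)² = 1.450 kg·m².
Heavier block: m₁g − T₁ = m₁a. Lighter block: T₂ − m₂g = m₂a.
Pulley: (T₁ − T₂)R = Iα = I(a/R), so T₁ − T₂ = (I/R²)a = 1·M_p a = 9.680·a.
Adding the three: (m₁ − m₂)g = (m₁ + m₂ + 9.680)a, so a = (5.62 − 3.98)(9.81)/(5.62 + 3.98 + 9.680) = 0.8345 m/s².
α = a/R = 0.8345/0.387 = 2.156 rad/s².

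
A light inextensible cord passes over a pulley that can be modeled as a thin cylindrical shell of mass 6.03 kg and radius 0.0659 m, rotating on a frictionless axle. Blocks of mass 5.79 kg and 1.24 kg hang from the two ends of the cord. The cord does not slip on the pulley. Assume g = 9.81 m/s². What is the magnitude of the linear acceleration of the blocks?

I = MR² = (6.03)(0.0659)² = 0.02619 kg·m².
Heavier block: m₁g − T₁ = m₁a. Lighter block: T₂ − m₂g = m₂a.
Pulley: (T₁ − T₂)R = Iα = I(a/R), so T₁ − T₂ = (I/R²)a = 1·M_p a = 6.030·a.
Adding the three: (m₁ − m₂)g = (m₁ + m₂ + 6.030)a, so a = (5.79 − 1.24)(9.81)/(5.79 + 1.24 + 6.030) = 3.418 m/s².

a ≈ 3.42 m/s²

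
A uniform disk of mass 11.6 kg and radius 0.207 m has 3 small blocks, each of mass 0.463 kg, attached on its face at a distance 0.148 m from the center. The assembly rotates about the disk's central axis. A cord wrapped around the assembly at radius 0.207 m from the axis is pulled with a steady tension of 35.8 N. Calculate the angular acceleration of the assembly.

I_disk = ½MR² = ½(11.6)(0.207)² = 0.2485 kg·m².
I_blocks = 3·m·r² = 3(0.463)(0.148)² = 0.03042 kg·m².
Total I = 0.2789 kg·m².
τ = F r = (35.8)(0.207) = 7.411 N·m.
α = τ/I = 7.411/0.2789 = 26.57 rad/s².

α ≈ 26.6 rad/s²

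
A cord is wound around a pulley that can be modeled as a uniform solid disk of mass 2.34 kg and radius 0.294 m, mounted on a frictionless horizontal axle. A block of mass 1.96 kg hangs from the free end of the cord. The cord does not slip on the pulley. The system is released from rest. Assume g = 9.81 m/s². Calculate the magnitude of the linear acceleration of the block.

a ≈ 6.14 m/s²

I = ½MR² = (1/2)(2.34)(0.294)² = 0.1011 kg·m².
Block: mg − T = ma. Pulley: TR = Iα. No-slip: a = αR, so T = (I/R²)a = 1.170·a.
Then mg = (m + 1.170)a, so a = (1.96)(9.81)/(1.96 + 1.170) = 6.143 m/s².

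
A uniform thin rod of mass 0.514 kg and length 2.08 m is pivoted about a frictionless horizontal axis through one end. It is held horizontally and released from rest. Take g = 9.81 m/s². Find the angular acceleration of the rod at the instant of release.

α ≈ 7.07 rad/s²

About the pivot, I = (1/3)ML² = (1/3)(0.514)(2.08)² = 0.7413 kg·m².
The weight acts at the center, a distance L/2 = 1.040 m from the pivot; τ = Mg(L/2) = 5.244 N·m.
α = τ/I = 5.244/0.7413 = 7.075 rad/s².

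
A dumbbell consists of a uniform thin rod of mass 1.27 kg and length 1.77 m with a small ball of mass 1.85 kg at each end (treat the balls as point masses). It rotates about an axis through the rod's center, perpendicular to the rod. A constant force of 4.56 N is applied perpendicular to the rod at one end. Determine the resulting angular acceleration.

I_rod = (1/12)ML² = (1/12)(1.27)(1.77)² = 0.3316 kg·m².
I_balls = 2·m·(L/2)² = 2(1.85)(0.8850)² = 2.898 kg·m².
Total I = 3.229 kg·m².
τ = F·(L/2) = (4.56)(0.885) = 4.036 N·m.
α = τ/I = 4.036/3.229 = 1.250 rad/s².

α ≈ 1.25 rad/s²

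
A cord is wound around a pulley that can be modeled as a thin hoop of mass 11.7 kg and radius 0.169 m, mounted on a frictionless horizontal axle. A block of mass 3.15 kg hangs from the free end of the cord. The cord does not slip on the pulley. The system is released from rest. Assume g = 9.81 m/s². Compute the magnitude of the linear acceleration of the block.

I = MR² = (11.7)(0.169)² = 0.3342 kg·m².
Block: mg − T = ma. Pulley: TR = Iα. No-slip: a = αR, so T = (I/R²)a = 11.70·a.
Then mg = (m + 11.70)a, so a = (3.15)(9.81)/(3.15 + 11.70) = 2.081 m/s².

a ≈ 2.08 m/s²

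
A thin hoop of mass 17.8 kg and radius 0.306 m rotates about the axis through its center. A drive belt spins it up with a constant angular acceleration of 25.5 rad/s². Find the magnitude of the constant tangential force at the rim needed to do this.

I = MR² = (17.8)(0.306)² = 1.667 kg·m².
The required torque is τ = Iα = (1.667)(25.50) = 42.50 N·m.
A tangential force at the rim gives τ = FR, so F = τ/R = 42.50/0.306 = 138.9 N.

F ≈ 139 N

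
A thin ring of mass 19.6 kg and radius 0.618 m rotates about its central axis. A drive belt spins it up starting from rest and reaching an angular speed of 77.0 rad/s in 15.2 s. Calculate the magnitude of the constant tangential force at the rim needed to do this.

I = MR² = (19.6)(0.618)² = 7.486 kg·m².
α = Δω/Δt = (77.0 − 0)/15.2 = 5.066 rad/s².
The required torque is τ = Iα = (7.486)(5.066) = 37.92 N·m.
A tangential force at the rim gives τ = FR, so F = τ/R = 37.92/0.618 = 61.36 N.

F ≈ 61.4 N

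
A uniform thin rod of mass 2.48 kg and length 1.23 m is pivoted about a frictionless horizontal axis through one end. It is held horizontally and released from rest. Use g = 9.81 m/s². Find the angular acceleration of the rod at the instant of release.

α ≈ 12.0 rad/s²

About the pivot, I = (1/3)ML² = (1/3)(2.48)(1.23)² = 1.251 kg·m².
The weight acts at the center, a distance L/2 = 0.6150 m from the pivot; τ = Mg(L/2) = 14.96 N·m.
α = τ/I = 14.96/1.251 = 11.96 rad/s².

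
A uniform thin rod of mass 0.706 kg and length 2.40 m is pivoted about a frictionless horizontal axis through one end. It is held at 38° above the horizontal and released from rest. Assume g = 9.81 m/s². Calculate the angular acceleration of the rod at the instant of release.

α ≈ 4.83 rad/s²

About the pivot, I = (1/3)ML² = (1/3)(0.706)(2.40)² = 1.356 kg·m².
The weight acts at the center, a distance L/2 = 1.200 m from the pivot; τ = Mg(L/2) cos 38° = 6.549 N·m.
α = τ/I = 6.549/1.356 = 4.831 rad/s².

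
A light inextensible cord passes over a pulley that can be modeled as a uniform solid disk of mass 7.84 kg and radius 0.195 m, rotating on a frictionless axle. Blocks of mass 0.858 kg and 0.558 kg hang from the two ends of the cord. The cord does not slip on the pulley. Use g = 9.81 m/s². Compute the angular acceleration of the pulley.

α ≈ 2.83 rad/s²

I = ½MR² = (1/2)(7.84)(0.195)² = 0.1491 kg·m².
Heavier block: m₁g − T₁ = m₁a. Lighter block: T₂ − m₂g = m₂a.
Pulley: (T₁ − T₂)R = Iα = I(a/R), so T₁ − T₂ = (I/R²)a = (1/2)M_p a = 3.920·a.
Adding the three: (m₁ − m₂)g = (m₁ + m₂ + 3.920)a, so a = (0.858 − 0.558)(9.81)/(0.858 + 0.558 + 3.920) = 0.5515 m/s².
α = a/R = 0.5515/0.195 = 2.828 rad/s².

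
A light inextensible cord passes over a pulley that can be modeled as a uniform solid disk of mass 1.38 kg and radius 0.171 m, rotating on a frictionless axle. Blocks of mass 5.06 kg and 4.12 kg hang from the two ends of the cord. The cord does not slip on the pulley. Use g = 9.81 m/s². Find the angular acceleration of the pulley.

I = ½MR² = (1/2)(1.38)(0.171)² = 0.02018 kg·m².
Heavier block: m₁g − T₁ = m₁a. Lighter block: T₂ − m₂g = m₂a.
Pulley: (T₁ − T₂)R = Iα = I(a/R), so T₁ − T₂ = (I/R²)a = (1/2)M_p a = 0.6900·a.
Adding the three: (m₁ − m₂)g = (m₁ + m₂ + 0.6900)a, so a = (5.06 − 4.12)(9.81)/(5.06 + 4.12 + 0.6900) = 0.9343 m/s².
α = a/R = 0.9343/0.171 = 5.464 rad/s².

α ≈ 5.46 rad/s²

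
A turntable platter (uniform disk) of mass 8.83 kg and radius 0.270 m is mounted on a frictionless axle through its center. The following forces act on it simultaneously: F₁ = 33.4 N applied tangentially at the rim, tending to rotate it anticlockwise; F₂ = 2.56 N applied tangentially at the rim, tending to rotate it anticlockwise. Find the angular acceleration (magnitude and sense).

α ≈ 30.2 rad/s², anticlockwise

I = ½MR² = (1/2)(8.83)(0.270)² = 0.3219 kg·m².
Taking anticlockwise as positive: τ₁ = +(33.4)(0.270) = +9.018 N·m; τ₂ = +(2.56)(0.270) = +0.6912 N·m.
Net torque τ = 9.709 N·m.
α = τ/I = 9.709/0.3219 = 30.17 rad/s².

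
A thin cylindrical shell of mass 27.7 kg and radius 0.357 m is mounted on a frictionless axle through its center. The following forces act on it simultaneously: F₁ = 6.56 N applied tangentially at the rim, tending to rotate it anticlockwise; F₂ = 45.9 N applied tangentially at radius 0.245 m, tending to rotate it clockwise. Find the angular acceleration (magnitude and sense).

α ≈ 2.52 rad/s², clockwise

I = MR² = (27.7)(0.357)² = 3.530 kg·m².
Taking anticlockwise as positive: τ₁ = +(6.56)(0.357) = +2.342 N·m; τ₂ = −(45.9)(0.245) = −11.25 N·m.
Net torque τ = -8.904 N·m.
α = τ/I = -8.904/3.530 = -2.522 rad/s².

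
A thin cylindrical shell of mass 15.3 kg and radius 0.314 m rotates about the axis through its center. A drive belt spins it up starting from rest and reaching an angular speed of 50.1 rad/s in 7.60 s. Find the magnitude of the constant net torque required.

τ ≈ 9.94 N·m

I = MR² = (15.3)(0.314)² = 1.509 kg·m².
α = Δω/Δt = (50.1 − 0)/7.60 = 6.592 rad/s².
τ = Iα = (1.509)(6.592) = 9.944 N·m.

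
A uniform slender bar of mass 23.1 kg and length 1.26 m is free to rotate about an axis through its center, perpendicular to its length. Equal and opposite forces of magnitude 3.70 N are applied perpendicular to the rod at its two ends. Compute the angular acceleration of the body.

I = (1/12)ML² = (1/12)(23.1)(1.26)² = 3.056 kg·m².
The couple gives τ = F·(L/2) + F·(L/2) = F L = (3.70)(1.26) = 4.662 N·m.
From τ = Iα: α = 4.662/3.056 = 1.525 rad/s².

α ≈ 1.53 rad/s²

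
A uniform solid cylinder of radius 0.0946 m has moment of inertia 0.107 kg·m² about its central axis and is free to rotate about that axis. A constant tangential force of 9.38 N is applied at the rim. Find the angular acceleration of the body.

τ = F R = (9.38)(0.0946) = 0.8873 N·m.
Newton's second law for rotation, τ = Iα, gives α = τ/I = 0.8873/0.1070 = 8.293 rad/s².

α ≈ 8.29 rad/s²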